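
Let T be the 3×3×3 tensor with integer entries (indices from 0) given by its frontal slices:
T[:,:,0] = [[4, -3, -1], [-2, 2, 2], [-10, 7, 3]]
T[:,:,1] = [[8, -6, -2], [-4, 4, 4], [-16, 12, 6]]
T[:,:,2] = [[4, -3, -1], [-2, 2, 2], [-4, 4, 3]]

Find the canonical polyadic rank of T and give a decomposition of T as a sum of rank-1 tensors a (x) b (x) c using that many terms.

Lower bound: the mode-1 unfolding of T (rows indexed by i, columns by (j,k) = (0,0), (0,1), (0,2), (1,0), (1,1), (1,2), (2,0), (2,1), (2,2)) is [[4, 8, 4, -3, -6, -3, -1, -2, -1], [-2, -4, -2, 2, 4, 2, 2, 4, 2], [-10, -16, -4, 7, 12, 4, 3, 6, 3]].
There the 3×3 minor on rows i ∈ {0, 1, 2}, columns (j,k) ∈ {(0,0), (0,1), (1,0)} is det [[4, 8, -3], [-2, -4, 2], [-10, -16, 7]] = -8 ≠ 0, so this unfolding has rank ≥ 3; CP rank is at least every unfolding rank, so rank(T) ≥ 3. (Unfolding ranks only ever bound the CP rank from below — rank(T) can be strictly larger than all of them — so the matching upper bound has to come from an explicit 3-term decomposition.)
Upper bound: T is a sum of 3 rank-1 terms, T = (0, 0, 1) (x) (2, -1, 0) (x) (-2, -2, 1) + (1, -1, -2) (x) (1, -1, -1) (x) (2, 4, 2) + (1, 0, -1) (x) (2, -1, 1) (x) (1, 2, 1) (written with every a and b primitive with positive leading entry and the scale carried by c; CP decompositions are not unique, and this one is verified by expanding entrywise), so rank(T) ≤ 3.
These bounds meet, so rank(T) = 3.
Check entry T[1,2,2] = 2: (0)·(0)·(1) + (-1)·(-1)·(2) + (0)·(1)·(1) = 2.

rank(T) = 3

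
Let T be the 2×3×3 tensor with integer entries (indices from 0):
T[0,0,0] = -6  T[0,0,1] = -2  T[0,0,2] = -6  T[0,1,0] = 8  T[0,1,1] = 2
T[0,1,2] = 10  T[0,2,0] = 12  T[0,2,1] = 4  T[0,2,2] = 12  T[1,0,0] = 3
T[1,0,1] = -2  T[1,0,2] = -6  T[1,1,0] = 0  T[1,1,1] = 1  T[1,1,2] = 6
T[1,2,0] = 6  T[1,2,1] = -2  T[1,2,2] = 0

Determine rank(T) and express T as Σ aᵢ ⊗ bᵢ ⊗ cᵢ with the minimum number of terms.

Lower bound: the mode-2 unfolding of T (rows indexed by j, columns by (i,k) = (0,0), (0,1), (0,2), (1,0), (1,1), (1,2)) is [[-6, -2, -6, 3, -2, -6], [8, 2, 10, 0, 1, 6], [12, 4, 12, 6, -2, 0]].
There the 3×3 minor on rows j ∈ {0, 1, 2}, columns (i,k) ∈ {(0,0), (0,1), (1,0)} is det [[-6, -2, 3], [8, 2, 0], [12, 4, 6]] = 48 ≠ 0, so this unfolding has rank ≥ 3; CP rank is at least every unfolding rank, so rank(T) ≥ 3. (Flattening ranks never certify an upper bound on CP rank; for that we must actually write T with 3 rank-1 terms.)
Upper bound: T is a sum of 3 rank-1 terms, T = [0, 1] ⊗ [2, -1, 2] ⊗ [2, -1, -2] + [1, 0] ⊗ [1, -1, -2] ⊗ [-4, -2, -2] + [2, 1] ⊗ [1, -2, -2] ⊗ [-1, 0, -2] (one valid choice — decompositions are not unique — normalised so each a, b is primitive with positive first nonzero entry; check it by expanding all entries), so rank(T) ≤ 3.
These bounds meet, so rank(T) = 3.

rank(T) = 3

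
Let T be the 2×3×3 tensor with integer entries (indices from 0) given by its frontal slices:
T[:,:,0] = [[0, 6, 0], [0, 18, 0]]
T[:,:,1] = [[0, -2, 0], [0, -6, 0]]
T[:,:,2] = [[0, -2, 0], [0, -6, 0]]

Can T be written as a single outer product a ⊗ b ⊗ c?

The mode-1 fibre T[:,1,0] = [6, 18] gives a = [1, 3] (primitive direction); the mode-2 fibre T[0,:,0] = [0, 6, 0] gives b = [0, 1, 0]; then c[k] = T[0,1,k] / (a[0]·b[1]) = [6, -2, -2] / 1 = [6, -2, -2].
Expanding [1, 3] ⊗ [0, 1, 0] ⊗ [6, -2, -2] reproduces all 18 entries of T, so T = [1, 3] ⊗ [0, 1, 0] ⊗ [6, -2, -2] and rank(T) ≤ 1.
Equivalently every frontal slice T[:,:,k] is c[k] times the rank-1 matrix [1, 3] ⊗ [0, 1, 0]. So T has rank 1 (it is nonzero).

Yes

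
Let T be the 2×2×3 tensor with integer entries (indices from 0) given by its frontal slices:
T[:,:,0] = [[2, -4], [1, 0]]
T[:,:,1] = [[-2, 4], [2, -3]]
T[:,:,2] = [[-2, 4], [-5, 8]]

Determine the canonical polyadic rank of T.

Lower bound: the mode-3 unfolding of T (rows indexed by k, columns by (i,j) = (0,0), (0,1), (1,0), (1,1)) is [[2, -4, 1, 0], [-2, 4, 2, -3], [-2, 4, -5, 8]].
There the 3×3 minor on rows k ∈ {0, 1, 2}, columns (i,j) ∈ {(0,0), (1,0), (1,1)} is det [[2, 1, 0], [-2, 2, -3], [-2, -5, 8]] = 24 ≠ 0, so this unfolding has rank ≥ 3; CP rank is at least every unfolding rank, so rank(T) ≥ 3. (This is only a lower bound: in general the CP rank may exceed every unfolding rank, so we still need to exhibit 3 rank-1 terms summing to T.)
Upper bound: T is a sum of 3 rank-1 terms, T = [0, 1] ⊗ [1, -2] ⊗ [-2, 2, -2] + [0, 1] ⊗ [1, -1] ⊗ [2, 1, -2] + [2, 1] ⊗ [1, -2] ⊗ [1, -1, -1] (one valid choice — decompositions are not unique — normalised so each a, b is primitive with positive first nonzero entry; check it by expanding all entries), so rank(T) ≤ 3.
These bounds meet, so rank(T) = 3.

3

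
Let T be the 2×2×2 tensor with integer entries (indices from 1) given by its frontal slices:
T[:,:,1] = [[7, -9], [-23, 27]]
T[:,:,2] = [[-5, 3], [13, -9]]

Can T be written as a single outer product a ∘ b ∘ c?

The mode-1 unfolding of T (rows indexed by i, columns by (j,k) = (1,1), (1,2), (2,1), (2,2)) is [[7, -5, -9, 3], [-23, 13, 27, -9]].
There the 2×2 minor on rows i ∈ {1, 2}, columns (j,k) ∈ {(1,1), (1,2)} is det [[7, -5], [-23, 13]] = -24 ≠ 0, so this unfolding has rank ≥ 2; CP rank is at least every unfolding rank, so rank(T) ≥ 2.
In particular rank(T) ≥ 2 > 1, so T is not rank-1.

No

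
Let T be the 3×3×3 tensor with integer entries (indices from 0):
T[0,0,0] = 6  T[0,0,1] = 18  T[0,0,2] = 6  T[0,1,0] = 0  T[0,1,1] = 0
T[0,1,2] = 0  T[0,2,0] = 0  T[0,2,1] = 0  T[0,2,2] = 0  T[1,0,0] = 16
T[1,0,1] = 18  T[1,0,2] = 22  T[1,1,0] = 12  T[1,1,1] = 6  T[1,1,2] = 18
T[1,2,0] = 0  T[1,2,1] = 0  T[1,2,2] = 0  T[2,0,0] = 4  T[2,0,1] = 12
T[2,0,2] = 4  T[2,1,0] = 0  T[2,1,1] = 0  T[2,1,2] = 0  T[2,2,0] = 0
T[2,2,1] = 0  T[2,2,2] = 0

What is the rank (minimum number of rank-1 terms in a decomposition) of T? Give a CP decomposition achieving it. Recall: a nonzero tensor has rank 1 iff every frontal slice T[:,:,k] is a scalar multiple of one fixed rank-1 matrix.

Lower bound: the mode-2 unfolding of T (rows indexed by j, columns by (i,k) = (0,0), (0,1), (0,2), (1,0), (1,1), (1,2), (2,0), (2,1), (2,2)) is [[6, 18, 6, 16, 18, 22, 4, 12, 4], [0, 0, 0, 12, 6, 18, 0, 0, 0], [0, 0, 0, 0, 0, 0, 0, 0, 0]].
There the 2×2 minor on rows j ∈ {0, 1}, columns (i,k) ∈ {(0,0), (1,0)} is det [[6, 16], [0, 12]] = 72 ≠ 0, so this unfolding has rank ≥ 2; CP rank is at least every unfolding rank, so rank(T) ≥ 2. (This is only a lower bound: in general the CP rank may exceed every unfolding rank, so we still need to exhibit 2 rank-1 terms summing to T.)
Upper bound — finding two terms. Write S_k = T[:,:,k] for the frontal slices: S₀ = [[6, 0, 0], [16, 12, 0], [4, 0, 0]], S₁ = [[18, 0, 0], [18, 6, 0], [12, 0, 0]], S₂ = [[6, 0, 0], [22, 18, 0], [4, 0, 0]].
If T = a₁ (x) b₁ (x) c₁ + a₂ (x) b₂ (x) c₂ then each S_k = c₁[k]·a₁b₁ᵀ + c₂[k]·a₂b₂ᵀ. S₀ and S₁ are linearly independent, so a₁b₁ᵀ and a₂b₂ᵀ must span the same plane of matrices: they are the rank-1 matrices of the form x·S₀ + y·S₁.
The 2×2 minor of x·S₀ + y·S₁ on rows {0,1}, columns {0,1} is 72·x² + 252·xy + 108·y² = 36·(x + 3·y)(2·x + y), vanishing at (x:y) = (3:-1) and (1:-2).
M₁ = 3·S₀ − S₁ = [[0, 0, 0], [30, 30, 0], [0, 0, 0]] = 30·(0, 1, 0)(1, 1, 0)ᵀ and M₂ = S₀ − 2·S₁ = [[-30, 0, 0], [-20, 0, 0], [-20, 0, 0]] = (-10)·(3, 2, 2)(1, 0, 0)ᵀ, so take a₁ = (0, 1, 0), b₁ = (1, 1, 0), a₂ = (3, 2, 2), b₂ = (1, 0, 0).
Each slice is an integer combination of E₁ = a₁b₁ᵀ and E₂ = a₂b₂ᵀ: S₀ = 12·E₁ + 2·E₂, S₁ = 6·E₁ + 6·E₂, S₂ = 18·E₁ + 2·E₂; reading off coefficients, c₁ = (12, 6, 18) and c₂ = (2, 6, 2).
Hence T = (0, 1, 0) (x) (1, 1, 0) (x) (12, 6, 18) + (3, 2, 2) (x) (1, 0, 0) (x) (2, 6, 2), so rank(T) ≤ 2.
These bounds meet, so rank(T) = 2.
Check entry T[1,2,0] = 0: (1)·(0)·(12) + (2)·(0)·(2) = 0.

rank(T) = 2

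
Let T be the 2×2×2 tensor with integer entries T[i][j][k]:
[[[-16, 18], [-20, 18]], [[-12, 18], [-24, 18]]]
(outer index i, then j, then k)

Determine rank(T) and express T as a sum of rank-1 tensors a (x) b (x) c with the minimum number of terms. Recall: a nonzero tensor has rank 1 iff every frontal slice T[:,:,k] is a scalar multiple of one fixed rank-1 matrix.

Lower bound: the mode-2 unfolding of T (rows indexed by j, columns by (i,k) = (0,0), (0,1), (1,0), (1,1)) is [[-16, 18, -12, 18], [-20, 18, -24, 18]].
There the 2×2 minor on rows j ∈ {0, 1}, columns (i,k) ∈ {(0,0), (0,1)} is det [[-16, 18], [-20, 18]] = 72 ≠ 0, so this unfolding has rank ≥ 2; CP rank is at least every unfolding rank, so rank(T) ≥ 2. (Unfolding ranks only ever bound the CP rank from below — rank(T) can be strictly larger than all of them — so the matching upper bound has to come from an explicit 2-term decomposition.)
Upper bound — finding two terms. Write S_k = T[:,:,k] for the frontal slices: S₀ = [[-16, -20], [-12, -24]], S₁ = [[18, 18], [18, 18]].
If T = a₁ (x) b₁ (x) c₁ + a₂ (x) b₂ (x) c₂ then each S_k = c₁[k]·a₁b₁ᵀ + c₂[k]·a₂b₂ᵀ. S₀ and S₁ are linearly independent, so a₁b₁ᵀ and a₂b₂ᵀ must span the same plane of matrices: they are the rank-1 matrices of the form x·S₀ + y·S₁.
det(x·S₀ + y·S₁) is 144·x² − 144·xy = 144·(x − y)(x), vanishing at (x:y) = (1:1) and (0:1).
M₁ = S₀ + S₁ = [[2, -2], [6, -6]] = 2·[1, 3][1, -1]ᵀ and M₂ = S₁ = [[18, 18], [18, 18]] = 18·[1, 1][1, 1]ᵀ, so take a₁ = [1, 3], b₁ = [1, -1], a₂ = [1, 1], b₂ = [1, 1].
Each slice is an integer combination of E₁ = a₁b₁ᵀ and E₂ = a₂b₂ᵀ: S₀ = 2·E₁ − 18·E₂, S₁ = 18·E₂; reading off coefficients, c₁ = [2, 0] and c₂ = [-18, 18].
Hence T = [1, 3] (x) [1, -1] (x) [2, 0] + [1, 1] (x) [1, 1] (x) [-18, 18], so rank(T) ≤ 2.
These bounds meet, so rank(T) = 2.
Check entry T[0,0,1] = 18: (1)·(1)·(0) + (1)·(1)·(18) = 18.

rank(T) = 2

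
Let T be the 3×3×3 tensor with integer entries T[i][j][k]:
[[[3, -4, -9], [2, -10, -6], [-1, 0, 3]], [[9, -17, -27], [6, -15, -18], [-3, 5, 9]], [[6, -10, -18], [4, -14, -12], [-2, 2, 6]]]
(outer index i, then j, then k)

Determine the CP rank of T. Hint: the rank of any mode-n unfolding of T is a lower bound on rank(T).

2

Lower bound: the mode-1 unfolding of T (rows indexed by i, columns by (j,k) = (0,0), (0,1), (0,2), (1,0), (1,1), (1,2), (2,0), (2,1), (2,2)) is [[3, -4, -9, 2, -10, -6, -1, 0, 3], [9, -17, -27, 6, -15, -18, -3, 5, 9], [6, -10, -18, 4, -14, -12, -2, 2, 6]].
There the 2×2 minor on rows i ∈ {0, 1}, columns (j,k) ∈ {(0,0), (0,1)} is det [[3, -4], [9, -17]] = -15 ≠ 0, so this unfolding has rank ≥ 2; CP rank is at least every unfolding rank, so rank(T) ≥ 2. (This is only a lower bound: in general the CP rank may exceed every unfolding rank, so we still need to exhibit 2 rank-1 terms summing to T.)
Upper bound — finding two terms. Write S_k = T[:,:,k] for the frontal slices: S₀ = [[3, 2, -1], [9, 6, -3], [6, 4, -2]], S₁ = [[-4, -10, 0], [-17, -15, 5], [-10, -14, 2]], S₂ = [[-9, -6, 3], [-27, -18, 9], [-18, -12, 6]].
If T = a₁ ⊗ b₁ ⊗ c₁ + a₂ ⊗ b₂ ⊗ c₂ then each S_k = c₁[k]·a₁b₁ᵀ + c₂[k]·a₂b₂ᵀ. S₀ and S₁ are linearly independent, so a₁b₁ᵀ and a₂b₂ᵀ must span the same plane of matrices: they are the rank-1 matrices of the form x·S₀ + y·S₁.
The 2×2 minor of x·S₀ + y·S₁ on rows {0,1}, columns {0,1} is 55·xy − 110·y² = 55·(x − 2·y)(y), vanishing at (x:y) = (2:1) and (1:0).
M₁ = 2·S₀ + S₁ = [[2, -6, -2], [1, -3, -1], [2, -6, -2]] = (2, 1, 2)(1, -3, -1)ᵀ and M₂ = S₀ = [[3, 2, -1], [9, 6, -3], [6, 4, -2]] = (1, 3, 2)(3, 2, -1)ᵀ, so take a₁ = (2, 1, 2), b₁ = (1, -3, -1), a₂ = (1, 3, 2), b₂ = (3, 2, -1).
Each slice is an integer combination of E₁ = a₁b₁ᵀ and E₂ = a₂b₂ᵀ: S₀ = E₂, S₁ = E₁ − 2·E₂, S₂ = −3·E₂; reading off coefficients, c₁ = (0, 1, 0) and c₂ = (1, -2, -3).
Hence T = (2, 1, 2) ⊗ (1, -3, -1) ⊗ (0, 1, 0) + (1, 3, 2) ⊗ (3, 2, -1) ⊗ (1, -2, -3), so rank(T) ≤ 2.
These bounds meet, so rank(T) = 2.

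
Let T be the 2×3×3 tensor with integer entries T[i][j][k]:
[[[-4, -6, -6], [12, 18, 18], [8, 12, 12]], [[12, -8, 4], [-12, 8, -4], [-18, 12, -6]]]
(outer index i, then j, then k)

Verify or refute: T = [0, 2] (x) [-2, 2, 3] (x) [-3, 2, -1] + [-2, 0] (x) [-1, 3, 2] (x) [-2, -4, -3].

No

Reconstruct entry (0,0,1) from the claimed factors: Σₗ aₗ[0]bₗ[0]cₗ[1] = (0)·(-2)·(2) + (-2)·(-1)·(-4) = -8, but T[0,0,1] = -6. The claim is false.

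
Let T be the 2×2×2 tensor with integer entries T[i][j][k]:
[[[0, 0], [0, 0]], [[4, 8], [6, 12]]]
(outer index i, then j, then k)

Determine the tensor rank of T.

Lower bound: T ≠ 0 (e.g. T[1,0,0] = 4), so rank(T) ≥ 1.
Upper bound: if T = a ⊗ b ⊗ c then every fibre of T is a multiple of the corresponding factor, so read the factors off the fibres through the nonzero entry T[1,0,0] = 4.
The mode-1 fibre T[:,0,0] = [0, 4] gives a = [0, 1] (primitive direction); the mode-2 fibre T[1,:,0] = [4, 6] gives b = [2, 3]; then c[k] = T[1,0,k] / (a[1]·b[0]) = [4, 8] / 2 = [2, 4].
Expanding [0, 1] ⊗ [2, 3] ⊗ [2, 4] reproduces all 8 entries of T, so T = [0, 1] ⊗ [2, 3] ⊗ [2, 4] and rank(T) ≤ 1.
These bounds meet, so rank(T) = 1.

1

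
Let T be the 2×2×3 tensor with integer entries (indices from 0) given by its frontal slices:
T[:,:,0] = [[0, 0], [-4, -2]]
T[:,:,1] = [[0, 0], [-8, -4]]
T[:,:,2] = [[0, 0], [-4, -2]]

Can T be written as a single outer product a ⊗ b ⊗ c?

The mode-1 fibre T[:,0,0] = [0, -4] gives a = [0, 1] (primitive direction); the mode-2 fibre T[1,:,0] = [-4, -2] gives b = [2, 1]; then c[k] = T[1,0,k] / (a[1]·b[0]) = [-4, -8, -4] / 2 = [-2, -4, -2].
Expanding [0, 1] ⊗ [2, 1] ⊗ [-2, -4, -2] reproduces all 12 entries of T, so T = [0, 1] ⊗ [2, 1] ⊗ [-2, -4, -2] and rank(T) ≤ 1.
Equivalently every frontal slice T[:,:,k] is c[k] times the rank-1 matrix [0, 1] ⊗ [2, 1]. So T has rank 1 (it is nonzero).

Yes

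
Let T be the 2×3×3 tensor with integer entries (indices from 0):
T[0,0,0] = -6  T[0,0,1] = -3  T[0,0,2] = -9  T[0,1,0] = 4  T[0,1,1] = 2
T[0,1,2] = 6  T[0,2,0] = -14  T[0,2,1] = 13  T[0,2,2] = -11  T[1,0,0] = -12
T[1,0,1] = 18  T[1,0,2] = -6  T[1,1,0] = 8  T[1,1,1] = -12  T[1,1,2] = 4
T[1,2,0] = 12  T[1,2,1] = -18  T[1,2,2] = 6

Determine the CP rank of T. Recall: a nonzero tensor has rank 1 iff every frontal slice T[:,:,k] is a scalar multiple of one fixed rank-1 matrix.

2

Lower bound: the mode-2 unfolding of T (rows indexed by j, columns by (i,k) = (0,0), (0,1), (0,2), (1,0), (1,1), (1,2)) is [[-6, -3, -9, -12, 18, -6], [4, 2, 6, 8, -12, 4], [-14, 13, -11, 12, -18, 6]].
There the 2×2 minor on rows j ∈ {0, 2}, columns (i,k) ∈ {(0,0), (0,1)} is det [[-6, -3], [-14, 13]] = -120 ≠ 0, so this unfolding has rank ≥ 2; CP rank is at least every unfolding rank, so rank(T) ≥ 2. (This is only a lower bound: in general the CP rank may exceed every unfolding rank, so we still need to exhibit 2 rank-1 terms summing to T.)
Upper bound — finding two terms. Write S_k = T[:,:,k] for the frontal slices: S₀ = [[-6, 4, -14], [-12, 8, 12]], S₁ = [[-3, 2, 13], [18, -12, -18]], S₂ = [[-9, 6, -11], [-6, 4, 6]].
If T = a₁ ∘ b₁ ∘ c₁ + a₂ ∘ b₂ ∘ c₂ then each S_k = c₁[k]·a₁b₁ᵀ + c₂[k]·a₂b₂ᵀ. S₀ and S₁ are linearly independent, so a₁b₁ᵀ and a₂b₂ᵀ must span the same plane of matrices: they are the rank-1 matrices of the form x·S₀ + y·S₁.
The 2×2 minor of x·S₀ + y·S₁ on rows {0,1}, columns {0,2} is −240·x² + 480·xy − 180·y² = (-60)·(2·x − 3·y)(2·x − y), vanishing at (x:y) = (3:2) and (1:2).
M₁ = 3·S₀ + 2·S₁ = [[-24, 16, -16], [0, 0, 0]] = (-8)·[1, 0][3, -2, 2]ᵀ and M₂ = S₀ + 2·S₁ = [[-12, 8, 12], [24, -16, -24]] = (-4)·[1, -2][3, -2, -3]ᵀ, so take a₁ = [1, 0], b₁ = [3, -2, 2], a₂ = [1, -2], b₂ = [3, -2, -3].
Each slice is an integer combination of E₁ = a₁b₁ᵀ and E₂ = a₂b₂ᵀ: S₀ = −4·E₁ + 2·E₂, S₁ = 2·E₁ − 3·E₂, S₂ = −4·E₁ + E₂; reading off coefficients, c₁ = [-4, 2, -4] and c₂ = [2, -3, 1].
Hence T = [1, 0] ∘ [3, -2, 2] ∘ [-4, 2, -4] + [1, -2] ∘ [3, -2, -3] ∘ [2, -3, 1], so rank(T) ≤ 2.
These bounds meet, so rank(T) = 2.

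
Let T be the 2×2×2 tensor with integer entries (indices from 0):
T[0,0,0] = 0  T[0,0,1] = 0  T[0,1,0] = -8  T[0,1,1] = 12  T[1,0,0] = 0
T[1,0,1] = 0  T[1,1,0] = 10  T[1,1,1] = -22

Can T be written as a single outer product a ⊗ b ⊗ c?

No

The mode-1 unfolding of T (rows indexed by i, columns by (j,k) = (0,0), (0,1), (1,0), (1,1)) is [[0, 0, -8, 12], [0, 0, 10, -22]].
There the 2×2 minor on rows i ∈ {0, 1}, columns (j,k) ∈ {(1,0), (1,1)} is det [[-8, 12], [10, -22]] = 56 ≠ 0, so this unfolding has rank ≥ 2; CP rank is at least every unfolding rank, so rank(T) ≥ 2.
In particular rank(T) ≥ 2 > 1, so T is not rank-1.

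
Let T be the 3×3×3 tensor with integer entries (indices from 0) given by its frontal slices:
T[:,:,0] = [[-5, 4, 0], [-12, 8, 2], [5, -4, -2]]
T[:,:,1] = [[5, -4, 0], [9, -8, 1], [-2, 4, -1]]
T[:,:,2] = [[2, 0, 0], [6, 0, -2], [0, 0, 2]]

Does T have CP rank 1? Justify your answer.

No

The mode-2 unfolding of T (rows indexed by j, columns by (i,k) = (0,0), (0,1), (0,2), (1,0), (1,1), (1,2), (2,0), (2,1), (2,2)) is [[-5, 5, 2, -12, 9, 6, 5, -2, 0], [4, -4, 0, 8, -8, 0, -4, 4, 0], [0, 0, 0, 2, 1, -2, -2, -1, 2]].
There the 3×3 minor on rows j ∈ {0, 1, 2}, columns (i,k) ∈ {(0,0), (0,2), (1,0)} is det [[-5, 2, -12], [4, 0, 8], [0, 0, 2]] = -16 ≠ 0, so this unfolding has rank ≥ 3; CP rank is at least every unfolding rank, so rank(T) ≥ 3.
In particular rank(T) ≥ 3 > 1, so T is not rank-1.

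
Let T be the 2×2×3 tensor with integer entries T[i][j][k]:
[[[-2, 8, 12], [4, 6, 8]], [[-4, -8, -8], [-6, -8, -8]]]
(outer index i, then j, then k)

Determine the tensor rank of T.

3

Lower bound: the mode-3 unfolding of T (rows indexed by k, columns by (i,j) = (0,0), (0,1), (1,0), (1,1)) is [[-2, 4, -4, -6], [8, 6, -8, -8], [12, 8, -8, -8]].
There the 3×3 minor on rows k ∈ {0, 1, 2}, columns (i,j) ∈ {(0,0), (0,1), (1,0)} is det [[-2, 4, -4], [8, 6, -8], [12, 8, -8]] = -128 ≠ 0, so this unfolding has rank ≥ 3; CP rank is at least every unfolding rank, so rank(T) ≥ 3. (This is only a lower bound: in general the CP rank may exceed every unfolding rank, so we still need to exhibit 3 rank-1 terms summing to T.)
Upper bound: T is a sum of 3 rank-1 terms, T = [1, -2] (x) [1, 1] (x) [2, 4, 4] + [1, 0] (x) [2, 1] (x) [-2, 2, 4] + [2, -1] (x) [0, 1] (x) [2, 0, 0] (written with every a and b primitive with positive leading entry and the scale carried by c; CP decompositions are not unique, and this one is verified by expanding entrywise), so rank(T) ≤ 3.
These bounds meet, so rank(T) = 3.
Check entry T[1,0,1] = -8: (-2)·(1)·(4) + (0)·(2)·(2) + (-1)·(0)·(0) = -8.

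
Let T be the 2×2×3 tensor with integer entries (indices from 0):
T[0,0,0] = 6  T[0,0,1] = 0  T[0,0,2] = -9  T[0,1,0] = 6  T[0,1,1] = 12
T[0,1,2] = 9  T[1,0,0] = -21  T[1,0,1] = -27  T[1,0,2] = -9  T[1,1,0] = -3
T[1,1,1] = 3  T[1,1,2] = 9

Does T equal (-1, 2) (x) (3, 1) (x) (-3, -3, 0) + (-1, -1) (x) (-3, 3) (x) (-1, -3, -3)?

Reconstruct entrywise from the claimed factors. For example, T[1,1,0] = -3 and Σₗ aₗ[1]bₗ[1]cₗ[0] = (2)·(1)·(-3) + (-1)·(3)·(-1) = -3; checking all 12 entries, every one matches. The claim holds.

Yes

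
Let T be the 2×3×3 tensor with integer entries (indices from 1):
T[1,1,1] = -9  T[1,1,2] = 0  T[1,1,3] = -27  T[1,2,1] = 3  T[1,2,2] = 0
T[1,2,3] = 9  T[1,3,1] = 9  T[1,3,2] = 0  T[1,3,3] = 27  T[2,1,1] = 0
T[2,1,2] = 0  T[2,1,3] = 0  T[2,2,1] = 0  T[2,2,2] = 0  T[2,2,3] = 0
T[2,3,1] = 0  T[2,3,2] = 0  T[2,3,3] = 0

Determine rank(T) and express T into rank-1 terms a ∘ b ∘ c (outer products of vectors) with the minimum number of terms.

Lower bound: T ≠ 0 (e.g. T[1,1,1] = -9), so rank(T) ≥ 1.
Upper bound: if T = a ∘ b ∘ c then every fibre of T is a multiple of the corresponding factor, so read the factors off the fibres through the nonzero entry T[1,1,1] = -9.
The mode-1 fibre T[:,1,1] = [-9, 0] gives a = (1, 0) (primitive direction); the mode-2 fibre T[1,:,1] = [-9, 3, 9] gives b = (3, -1, -3); then c[k] = T[1,1,k] / (a[1]·b[1]) = [-9, 0, -27] / 3 = (-3, 0, -9).
Expanding (1, 0) ∘ (3, -1, -3) ∘ (-3, 0, -9) reproduces all 18 entries of T, so T = (1, 0) ∘ (3, -1, -3) ∘ (-3, 0, -9) and rank(T) ≤ 1.
These bounds meet, so rank(T) = 1.
Check entry T[2,2,3] = 0: (0)·(-1)·(-9) = 0.

rank(T) = 1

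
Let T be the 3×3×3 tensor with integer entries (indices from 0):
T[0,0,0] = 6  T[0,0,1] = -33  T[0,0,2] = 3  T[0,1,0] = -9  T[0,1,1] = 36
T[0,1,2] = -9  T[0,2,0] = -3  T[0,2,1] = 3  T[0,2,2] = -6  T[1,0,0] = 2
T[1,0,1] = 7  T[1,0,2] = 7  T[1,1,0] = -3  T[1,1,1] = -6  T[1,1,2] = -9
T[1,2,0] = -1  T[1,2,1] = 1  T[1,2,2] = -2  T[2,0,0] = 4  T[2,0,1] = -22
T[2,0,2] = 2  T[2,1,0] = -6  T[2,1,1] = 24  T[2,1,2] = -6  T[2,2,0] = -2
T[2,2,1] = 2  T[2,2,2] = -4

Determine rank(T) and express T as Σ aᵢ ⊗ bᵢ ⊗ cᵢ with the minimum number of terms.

rank(T) = 2

Lower bound: the mode-2 unfolding of T (rows indexed by j, columns by (i,k) = (0,0), (0,1), (0,2), (1,0), (1,1), (1,2), (2,0), (2,1), (2,2)) is [[6, -33, 3, 2, 7, 7, 4, -22, 2], [-9, 36, -9, -3, -6, -9, -6, 24, -6], [-3, 3, -6, -1, 1, -2, -2, 2, -4]].
There the 2×2 minor on rows j ∈ {0, 1}, columns (i,k) ∈ {(0,0), (0,1)} is det [[6, -33], [-9, 36]] = -81 ≠ 0, so this unfolding has rank ≥ 2; CP rank is at least every unfolding rank, so rank(T) ≥ 2. (Unfolding ranks only ever bound the CP rank from below — rank(T) can be strictly larger than all of them — so the matching upper bound has to come from an explicit 2-term decomposition.)
Upper bound — finding two terms. Write S_k = T[:,:,k] for the frontal slices: S₀ = [[6, -9, -3], [2, -3, -1], [4, -6, -2]], S₁ = [[-33, 36, 3], [7, -6, 1], [-22, 24, 2]], S₂ = [[3, -9, -6], [7, -9, -2], [2, -6, -4]].
If T = a₁ ⊗ b₁ ⊗ c₁ + a₂ ⊗ b₂ ⊗ c₂ then each S_k = c₁[k]·a₁b₁ᵀ + c₂[k]·a₂b₂ᵀ. S₀ and S₁ are linearly independent, so a₁b₁ᵀ and a₂b₂ᵀ must span the same plane of matrices: they are the rank-1 matrices of the form x·S₀ + y·S₁.
The 2×2 minor of x·S₀ + y·S₁ on rows {0,1}, columns {0,1} is 54·xy − 54·y² = 54·(x − y)(y), vanishing at (x:y) = (1:1) and (1:0).
M₁ = S₀ + S₁ = [[-27, 27, 0], [9, -9, 0], [-18, 18, 0]] = (-9)·[3, -1, 2][1, -1, 0]ᵀ and M₂ = S₀ = [[6, -9, -3], [2, -3, -1], [4, -6, -2]] = [3, 1, 2][2, -3, -1]ᵀ, so take a₁ = [3, -1, 2], b₁ = [1, -1, 0], a₂ = [3, 1, 2], b₂ = [2, -3, -1].
Each slice is an integer combination of E₁ = a₁b₁ᵀ and E₂ = a₂b₂ᵀ: S₀ = E₂, S₁ = −9·E₁ − E₂, S₂ = −3·E₁ + 2·E₂; reading off coefficients, c₁ = [0, -9, -3] and c₂ = [1, -1, 2].
Hence T = [3, -1, 2] ⊗ [1, -1, 0] ⊗ [0, -9, -3] + [3, 1, 2] ⊗ [2, -3, -1] ⊗ [1, -1, 2], so rank(T) ≤ 2.
These bounds meet, so rank(T) = 2.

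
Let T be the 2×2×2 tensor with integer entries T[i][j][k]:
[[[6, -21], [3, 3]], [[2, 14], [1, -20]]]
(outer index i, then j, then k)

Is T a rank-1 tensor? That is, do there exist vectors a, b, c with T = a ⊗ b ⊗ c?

The mode-2 unfolding of T (rows indexed by j, columns by (i,k) = (0,0), (0,1), (1,0), (1,1)) is [[6, -21, 2, 14], [3, 3, 1, -20]].
There the 2×2 minor on rows j ∈ {0, 1}, columns (i,k) ∈ {(0,0), (0,1)} is det [[6, -21], [3, 3]] = 81 ≠ 0, so this unfolding has rank ≥ 2; CP rank is at least every unfolding rank, so rank(T) ≥ 2.
In particular rank(T) ≥ 2 > 1, so T is not rank-1.

No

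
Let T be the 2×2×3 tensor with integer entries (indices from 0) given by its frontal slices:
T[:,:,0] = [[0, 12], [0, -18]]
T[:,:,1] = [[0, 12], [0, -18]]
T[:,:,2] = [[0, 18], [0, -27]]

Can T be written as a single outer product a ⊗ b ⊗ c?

Yes

If T = a ⊗ b ⊗ c then every fibre of T is a multiple of the corresponding factor, so read the factors off the fibres through the nonzero entry T[0,1,0] = 12.
The mode-1 fibre T[:,1,0] = [12, -18] gives a = [2, -3] (primitive direction); the mode-2 fibre T[0,:,0] = [0, 12] gives b = [0, 1]; then c[k] = T[0,1,k] / (a[0]·b[1]) = [12, 12, 18] / 2 = [6, 6, 9].
Expanding [2, -3] ⊗ [0, 1] ⊗ [6, 6, 9] reproduces all 12 entries of T, so T = [2, -3] ⊗ [0, 1] ⊗ [6, 6, 9] and rank(T) ≤ 1.
Equivalently every frontal slice T[:,:,k] is c[k] times the rank-1 matrix [2, -3] ⊗ [0, 1]. So T has rank 1 (it is nonzero).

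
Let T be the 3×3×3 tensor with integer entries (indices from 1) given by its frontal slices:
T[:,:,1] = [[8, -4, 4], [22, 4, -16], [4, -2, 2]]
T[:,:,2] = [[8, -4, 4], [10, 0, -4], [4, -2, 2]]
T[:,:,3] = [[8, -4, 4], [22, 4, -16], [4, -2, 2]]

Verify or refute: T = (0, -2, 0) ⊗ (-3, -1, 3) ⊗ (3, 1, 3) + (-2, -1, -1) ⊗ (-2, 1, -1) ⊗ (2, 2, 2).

Yes

Reconstruct entrywise from the claimed factors. For example, T[1,3,1] = 4 and Σₗ aₗ[1]bₗ[3]cₗ[1] = (0)·(3)·(3) + (-2)·(-1)·(2) = 4; checking all 27 entries, every one matches. The claim holds.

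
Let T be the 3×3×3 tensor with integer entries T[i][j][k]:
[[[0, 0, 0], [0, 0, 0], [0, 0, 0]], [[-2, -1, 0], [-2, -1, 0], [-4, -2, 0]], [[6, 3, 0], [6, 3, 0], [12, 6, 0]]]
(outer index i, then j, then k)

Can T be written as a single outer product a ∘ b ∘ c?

The mode-1 fibre T[:,0,0] = [0, -2, 6] gives a = (0, 1, -3) (primitive direction); the mode-2 fibre T[1,:,0] = [-2, -2, -4] gives b = (1, 1, 2); then c[k] = T[1,0,k] / (a[1]·b[0]) = [-2, -1, 0] / 1 = (-2, -1, 0).
Expanding (0, 1, -3) ∘ (1, 1, 2) ∘ (-2, -1, 0) reproduces all 27 entries of T, so T = (0, 1, -3) ∘ (1, 1, 2) ∘ (-2, -1, 0) and rank(T) ≤ 1.
Equivalently every frontal slice T[:,:,k] is c[k] times the rank-1 matrix (0, 1, -3) ∘ (1, 1, 2). So T has rank 1 (it is nonzero).

Yes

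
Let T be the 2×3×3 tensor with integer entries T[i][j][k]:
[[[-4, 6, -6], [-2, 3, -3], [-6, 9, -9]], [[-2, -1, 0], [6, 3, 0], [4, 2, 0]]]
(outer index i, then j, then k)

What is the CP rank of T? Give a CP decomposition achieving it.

Lower bound: the mode-3 unfolding of T (rows indexed by k, columns by (i,j) = (0,0), (0,1), (0,2), (1,0), (1,1), (1,2)) is [[-4, -2, -6, -2, 6, 4], [6, 3, 9, -1, 3, 2], [-6, -3, -9, 0, 0, 0]].
There the 2×2 minor on rows k ∈ {0, 1}, columns (i,j) ∈ {(0,0), (1,0)} is det [[-4, -2], [6, -1]] = 16 ≠ 0, so this unfolding has rank ≥ 2; CP rank is at least every unfolding rank, so rank(T) ≥ 2. (This is only a lower bound: in general the CP rank may exceed every unfolding rank, so we still need to exhibit 2 rank-1 terms summing to T.)
Upper bound — finding two terms. Write S_k = T[:,:,k] for the frontal slices: S₀ = [[-4, -2, -6], [-2, 6, 4]], S₁ = [[6, 3, 9], [-1, 3, 2]], S₂ = [[-6, -3, -9], [0, 0, 0]].
If T = a₁ ⊗ b₁ ⊗ c₁ + a₂ ⊗ b₂ ⊗ c₂ then each S_k = c₁[k]·a₁b₁ᵀ + c₂[k]·a₂b₂ᵀ. S₀ and S₁ are linearly independent, so a₁b₁ᵀ and a₂b₂ᵀ must span the same plane of matrices: they are the rank-1 matrices of the form x·S₀ + y·S₁.
The 2×2 minor of x·S₀ + y·S₁ on rows {0,1}, columns {0,1} is −28·x² + 28·xy + 21·y² = (-7)·(2·x − 3·y)(2·x + y), vanishing at (x:y) = (3:2) and (1:-2).
M₁ = 3·S₀ + 2·S₁ = [[0, 0, 0], [-8, 24, 16]] = (-8)·[0, 1][1, -3, -2]ᵀ and M₂ = S₀ − 2·S₁ = [[-16, -8, -24], [0, 0, 0]] = (-8)·[1, 0][2, 1, 3]ᵀ, so take a₁ = [0, 1], b₁ = [1, -3, -2], a₂ = [1, 0], b₂ = [2, 1, 3].
Each slice is an integer combination of E₁ = a₁b₁ᵀ and E₂ = a₂b₂ᵀ: S₀ = −2·E₁ − 2·E₂, S₁ = −E₁ + 3·E₂, S₂ = −3·E₂; reading off coefficients, c₁ = [-2, -1, 0] and c₂ = [-2, 3, -3].
Hence T = [0, 1] ⊗ [1, -3, -2] ⊗ [-2, -1, 0] + [1, 0] ⊗ [2, 1, 3] ⊗ [-2, 3, -3], so rank(T) ≤ 2.
These bounds meet, so rank(T) = 2.

rank(T) = 2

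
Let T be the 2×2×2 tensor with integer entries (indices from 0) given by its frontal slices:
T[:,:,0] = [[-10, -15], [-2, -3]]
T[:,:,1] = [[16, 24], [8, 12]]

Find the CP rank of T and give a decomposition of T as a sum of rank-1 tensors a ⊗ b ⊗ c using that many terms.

Lower bound: the mode-1 unfolding of T (rows indexed by i, columns by (j,k) = (0,0), (0,1), (1,0), (1,1)) is [[-10, 16, -15, 24], [-2, 8, -3, 12]].
There the 2×2 minor on rows i ∈ {0, 1}, columns (j,k) ∈ {(0,0), (0,1)} is det [[-10, 16], [-2, 8]] = -48 ≠ 0, so this unfolding has rank ≥ 2; CP rank is at least every unfolding rank, so rank(T) ≥ 2. (This is only a lower bound: in general the CP rank may exceed every unfolding rank, so we still need to exhibit 2 rank-1 terms summing to T.)
Upper bound — finding two terms. Every mode-2 slice of T is a multiple of one matrix: T[:,j,:] = b[j]·M with b = [2, 3] and M = [[-5, 8], [-1, 4]] (rows indexed by i, columns by k). So it suffices to write M as a sum of two rank-1 matrices.
Splitting M by its rows (i = 0, 1), M = [1, 0][-5, 8]ᵀ + [0, 1][-1, 4]ᵀ.
Hence T = [1, 0] ⊗ [2, 3] ⊗ [-5, 8] + [0, 1] ⊗ [2, 3] ⊗ [-1, 4], so rank(T) ≤ 2.
These bounds meet, so rank(T) = 2.
Check entry T[0,0,0] = -10: (1)·(2)·(-5) + (0)·(2)·(-1) = -10.

rank(T) = 2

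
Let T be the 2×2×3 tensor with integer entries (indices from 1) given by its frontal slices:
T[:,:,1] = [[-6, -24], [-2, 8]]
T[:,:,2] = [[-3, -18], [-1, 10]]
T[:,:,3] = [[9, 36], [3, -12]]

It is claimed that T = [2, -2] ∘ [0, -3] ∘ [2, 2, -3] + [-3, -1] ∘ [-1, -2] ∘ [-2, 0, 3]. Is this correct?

Reconstruct entry (1,1,2) from the claimed factors: Σₗ aₗ[1]bₗ[1]cₗ[2] = (2)·(0)·(2) + (-3)·(-1)·(0) = 0, but T[1,1,2] = -3. The claim is false.

No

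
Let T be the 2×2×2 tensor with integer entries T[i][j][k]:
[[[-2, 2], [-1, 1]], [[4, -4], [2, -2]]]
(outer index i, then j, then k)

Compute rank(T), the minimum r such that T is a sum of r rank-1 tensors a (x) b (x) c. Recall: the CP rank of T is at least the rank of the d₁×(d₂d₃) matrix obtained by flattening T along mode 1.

1

Lower bound: T ≠ 0 (e.g. T[0,0,0] = -2), so rank(T) ≥ 1.
Upper bound: the mode-1 fibre T[:,0,0] = [-2, 4] gives a = [1, -2] (primitive direction); the mode-2 fibre T[0,:,0] = [-2, -1] gives b = [2, 1]; then c[k] = T[0,0,k] / (a[0]·b[0]) = [-2, 2] / 2 = [-1, 1].
Expanding [1, -2] (x) [2, 1] (x) [-1, 1] reproduces all 8 entries of T, so T = [1, -2] (x) [2, 1] (x) [-1, 1] and rank(T) ≤ 1.
These bounds meet, so rank(T) = 1.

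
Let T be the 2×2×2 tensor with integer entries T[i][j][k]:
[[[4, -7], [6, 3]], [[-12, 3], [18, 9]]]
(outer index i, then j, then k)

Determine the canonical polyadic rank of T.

2

Lower bound: the mode-1 unfolding of T (rows indexed by i, columns by (j,k) = (0,0), (0,1), (1,0), (1,1)) is [[4, -7, 6, 3], [-12, 3, 18, 9]].
There the 2×2 minor on rows i ∈ {0, 1}, columns (j,k) ∈ {(0,0), (0,1)} is det [[4, -7], [-12, 3]] = -72 ≠ 0, so this unfolding has rank ≥ 2; CP rank is at least every unfolding rank, so rank(T) ≥ 2. (This is only a lower bound: in general the CP rank may exceed every unfolding rank, so we still need to exhibit 2 rank-1 terms summing to T.)
Upper bound — finding two terms. Write S_k = T[:,:,k] for the frontal slices: S₀ = [[4, 6], [-12, 18]], S₁ = [[-7, 3], [3, 9]].
If T = a₁ ⊗ b₁ ⊗ c₁ + a₂ ⊗ b₂ ⊗ c₂ then each S_k = c₁[k]·a₁b₁ᵀ + c₂[k]·a₂b₂ᵀ. S₀ and S₁ are linearly independent, so a₁b₁ᵀ and a₂b₂ᵀ must span the same plane of matrices: they are the rank-1 matrices of the form x·S₀ + y·S₁.
det(x·S₀ + y·S₁) is 144·x² − 72·xy − 72·y² = 72·(x − y)(2·x + y), vanishing at (x:y) = (1:1) and (1:-2).
M₁ = S₀ + S₁ = [[-3, 9], [-9, 27]] = (-3)·[1, 3][1, -3]ᵀ and M₂ = S₀ − 2·S₁ = [[18, 0], [-18, 0]] = 18·[1, -1][1, 0]ᵀ, so take a₁ = [1, 3], b₁ = [1, -3], a₂ = [1, -1], b₂ = [1, 0].
Each slice is an integer combination of E₁ = a₁b₁ᵀ and E₂ = a₂b₂ᵀ: S₀ = −2·E₁ + 6·E₂, S₁ = −E₁ − 6·E₂; reading off coefficients, c₁ = [-2, -1] and c₂ = [6, -6].
Hence T = [1, 3] ⊗ [1, -3] ⊗ [-2, -1] + [1, -1] ⊗ [1, 0] ⊗ [6, -6], so rank(T) ≤ 2.
These bounds meet, so rank(T) = 2.
Check entry T[0,0,0] = 4: (1)·(1)·(-2) + (1)·(1)·(6) = 4.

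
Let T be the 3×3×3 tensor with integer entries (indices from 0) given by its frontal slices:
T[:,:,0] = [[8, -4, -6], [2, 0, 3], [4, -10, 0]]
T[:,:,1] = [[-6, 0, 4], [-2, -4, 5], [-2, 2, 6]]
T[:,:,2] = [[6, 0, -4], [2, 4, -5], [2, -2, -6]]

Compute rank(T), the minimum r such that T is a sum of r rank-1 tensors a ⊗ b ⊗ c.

3

Lower bound: the mode-2 unfolding of T (rows indexed by j, columns by (i,k) = (0,0), (0,1), (0,2), (1,0), (1,1), (1,2), (2,0), (2,1), (2,2)) is [[8, -6, 6, 2, -2, 2, 4, -2, 2], [-4, 0, 0, 0, -4, 4, -10, 2, -2], [-6, 4, -4, 3, 5, -5, 0, 6, -6]].
There the 3×3 minor on rows j ∈ {0, 1, 2}, columns (i,k) ∈ {(0,0), (0,1), (1,0)} is det [[8, -6, 2], [-4, 0, 0], [-6, 4, 3]] = -104 ≠ 0, so this unfolding has rank ≥ 3; CP rank is at least every unfolding rank, so rank(T) ≥ 3. (Flattening ranks never certify an upper bound on CP rank; for that we must actually write T with 3 rank-1 terms.)
Upper bound: T is a sum of 3 rank-1 terms, T = [0, 1, 1] ⊗ [0, 1, -2] ⊗ [-2, -2, 2] + [1, 0, 1] ⊗ [1, -2, -1] ⊗ [4, -2, 2] + [2, 1, 0] ⊗ [2, 2, -1] ⊗ [1, -1, 1] (one valid choice — decompositions are not unique — normalised so each a, b is primitive with positive first nonzero entry; check it by expanding all entries), so rank(T) ≤ 3.
These bounds meet, so rank(T) = 3.
Check entry T[1,1,2] = 4: (1)·(1)·(2) + (0)·(-2)·(2) + (1)·(2)·(1) = 4.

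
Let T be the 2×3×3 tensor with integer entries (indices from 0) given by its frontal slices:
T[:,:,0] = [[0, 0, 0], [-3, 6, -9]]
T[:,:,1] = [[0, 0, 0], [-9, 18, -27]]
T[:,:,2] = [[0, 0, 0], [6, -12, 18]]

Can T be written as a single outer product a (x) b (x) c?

Yes

If T = a (x) b (x) c then every fibre of T is a multiple of the corresponding factor, so read the factors off the fibres through the nonzero entry T[1,0,0] = -3.
The mode-1 fibre T[:,0,0] = [0, -3] gives a = (0, 1) (primitive direction); the mode-2 fibre T[1,:,0] = [-3, 6, -9] gives b = (1, -2, 3); then c[k] = T[1,0,k] / (a[1]·b[0]) = [-3, -9, 6] / 1 = (-3, -9, 6).
Expanding (0, 1) (x) (1, -2, 3) (x) (-3, -9, 6) reproduces all 18 entries of T, so T = (0, 1) (x) (1, -2, 3) (x) (-3, -9, 6) and rank(T) ≤ 1.
Equivalently every frontal slice T[:,:,k] is c[k] times the rank-1 matrix (0, 1) (x) (1, -2, 3). So T has rank 1 (it is nonzero).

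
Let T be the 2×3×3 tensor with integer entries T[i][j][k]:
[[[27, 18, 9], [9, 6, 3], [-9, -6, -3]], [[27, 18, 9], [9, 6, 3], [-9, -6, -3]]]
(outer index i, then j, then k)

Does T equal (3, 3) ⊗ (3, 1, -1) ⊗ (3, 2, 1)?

Reconstruct entrywise from the claimed factors. For example, T[1,1,0] = 9 and Σₗ aₗ[1]bₗ[1]cₗ[0] = (3)·(1)·(3) = 9; checking all 18 entries, every one matches. The claim holds.

Yes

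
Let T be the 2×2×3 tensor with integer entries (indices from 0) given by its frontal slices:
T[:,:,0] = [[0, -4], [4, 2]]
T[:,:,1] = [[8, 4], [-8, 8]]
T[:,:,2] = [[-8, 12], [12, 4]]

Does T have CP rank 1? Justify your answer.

The mode-3 unfolding of T (rows indexed by k, columns by (i,j) = (0,0), (0,1), (1,0), (1,1)) is [[0, -4, 4, 2], [8, 4, -8, 8], [-8, 12, 12, 4]].
There the 3×3 minor on rows k ∈ {0, 1, 2}, columns (i,j) ∈ {(0,0), (0,1), (1,0)} is det [[0, -4, 4], [8, 4, -8], [-8, 12, 12]] = 640 ≠ 0, so this unfolding has rank ≥ 3; CP rank is at least every unfolding rank, so rank(T) ≥ 3.
In particular rank(T) ≥ 3 > 1, so T is not rank-1.

No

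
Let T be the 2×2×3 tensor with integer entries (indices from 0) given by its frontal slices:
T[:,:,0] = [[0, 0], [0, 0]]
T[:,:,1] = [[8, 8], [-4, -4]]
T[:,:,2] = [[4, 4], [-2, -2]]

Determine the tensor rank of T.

1

Lower bound: T ≠ 0 (e.g. T[0,0,1] = 8), so rank(T) ≥ 1.
Upper bound: if T = a ⊗ b ⊗ c then every fibre of T is a multiple of the corresponding factor, so read the factors off the fibres through the nonzero entry T[0,0,1] = 8.
The mode-1 fibre T[:,0,1] = [8, -4] gives a = [2, -1] (primitive direction); the mode-2 fibre T[0,:,1] = [8, 8] gives b = [1, 1]; then c[k] = T[0,0,k] / (a[0]·b[0]) = [0, 8, 4] / 2 = [0, 4, 2].
Expanding [2, -1] ⊗ [1, 1] ⊗ [0, 4, 2] reproduces all 12 entries of T, so T = [2, -1] ⊗ [1, 1] ⊗ [0, 4, 2] and rank(T) ≤ 1.
These bounds meet, so rank(T) = 1.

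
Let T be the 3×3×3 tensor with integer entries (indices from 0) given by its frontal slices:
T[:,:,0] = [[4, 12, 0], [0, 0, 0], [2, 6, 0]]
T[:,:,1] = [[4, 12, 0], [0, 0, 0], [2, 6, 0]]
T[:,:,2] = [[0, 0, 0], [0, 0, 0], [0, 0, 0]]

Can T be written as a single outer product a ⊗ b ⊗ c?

The mode-1 fibre T[:,0,0] = [4, 0, 2] gives a = [2, 0, 1] (primitive direction); the mode-2 fibre T[0,:,0] = [4, 12, 0] gives b = [1, 3, 0]; then c[k] = T[0,0,k] / (a[0]·b[0]) = [4, 4, 0] / 2 = [2, 2, 0].
Expanding [2, 0, 1] ⊗ [1, 3, 0] ⊗ [2, 2, 0] reproduces all 27 entries of T, so T = [2, 0, 1] ⊗ [1, 3, 0] ⊗ [2, 2, 0] and rank(T) ≤ 1.
Equivalently every frontal slice T[:,:,k] is c[k] times the rank-1 matrix [2, 0, 1] ⊗ [1, 3, 0]. So T has rank 1 (it is nonzero).

Yes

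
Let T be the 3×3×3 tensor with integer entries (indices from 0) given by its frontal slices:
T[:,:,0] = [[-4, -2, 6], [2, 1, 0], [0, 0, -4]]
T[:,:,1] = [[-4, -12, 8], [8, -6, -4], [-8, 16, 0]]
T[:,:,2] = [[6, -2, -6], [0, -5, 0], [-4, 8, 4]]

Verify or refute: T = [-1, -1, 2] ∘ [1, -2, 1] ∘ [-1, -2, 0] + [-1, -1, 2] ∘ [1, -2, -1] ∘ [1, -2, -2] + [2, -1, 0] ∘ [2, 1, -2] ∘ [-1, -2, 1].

Reconstruct entrywise from the claimed factors. For example, T[2,2,1] = 0 and Σₗ aₗ[2]bₗ[2]cₗ[1] = (2)·(1)·(-2) + (2)·(-1)·(-2) + (0)·(-2)·(-2) = 0; checking all 27 entries, every one matches. The claim holds.

Yes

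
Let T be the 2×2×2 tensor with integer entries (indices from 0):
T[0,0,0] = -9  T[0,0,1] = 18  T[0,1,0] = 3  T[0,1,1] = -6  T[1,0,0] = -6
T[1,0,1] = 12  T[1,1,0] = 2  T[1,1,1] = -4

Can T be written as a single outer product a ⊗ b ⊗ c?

If T = a ⊗ b ⊗ c then every fibre of T is a multiple of the corresponding factor, so read the factors off the fibres through the nonzero entry T[0,0,0] = -9.
The mode-1 fibre T[:,0,0] = [-9, -6] gives a = [3, 2] (primitive direction); the mode-2 fibre T[0,:,0] = [-9, 3] gives b = [3, -1]; then c[k] = T[0,0,k] / (a[0]·b[0]) = [-9, 18] / 9 = [-1, 2].
Expanding [3, 2] ⊗ [3, -1] ⊗ [-1, 2] reproduces all 8 entries of T, so T = [3, 2] ⊗ [3, -1] ⊗ [-1, 2] and rank(T) ≤ 1.
Equivalently every frontal slice T[:,:,k] is c[k] times the rank-1 matrix [3, 2] ⊗ [3, -1]. So T has rank 1 (it is nonzero).

Yes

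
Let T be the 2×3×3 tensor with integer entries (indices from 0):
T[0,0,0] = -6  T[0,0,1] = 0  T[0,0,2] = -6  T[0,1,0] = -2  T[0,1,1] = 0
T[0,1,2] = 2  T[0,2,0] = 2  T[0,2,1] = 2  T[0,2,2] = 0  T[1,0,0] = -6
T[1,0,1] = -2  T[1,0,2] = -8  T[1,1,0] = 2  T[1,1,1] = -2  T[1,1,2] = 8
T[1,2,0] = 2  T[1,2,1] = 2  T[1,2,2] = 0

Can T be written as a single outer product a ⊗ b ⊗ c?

No

The mode-2 unfolding of T (rows indexed by j, columns by (i,k) = (0,0), (0,1), (0,2), (1,0), (1,1), (1,2)) is [[-6, 0, -6, -6, -2, -8], [-2, 0, 2, 2, -2, 8], [2, 2, 0, 2, 2, 0]].
There the 3×3 minor on rows j ∈ {0, 1, 2}, columns (i,k) ∈ {(0,0), (0,1), (0,2)} is det [[-6, 0, -6], [-2, 0, 2], [2, 2, 0]] = 48 ≠ 0, so this unfolding has rank ≥ 3; CP rank is at least every unfolding rank, so rank(T) ≥ 3.
In particular rank(T) ≥ 3 > 1, so T is not rank-1.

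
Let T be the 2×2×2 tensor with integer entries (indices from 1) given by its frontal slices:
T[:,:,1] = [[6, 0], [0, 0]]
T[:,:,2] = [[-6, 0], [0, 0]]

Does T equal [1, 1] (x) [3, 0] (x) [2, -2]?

Reconstruct entry (2,1,1) from the claimed factors: Σₗ aₗ[2]bₗ[1]cₗ[1] = (1)·(3)·(2) = 6, but T[2,1,1] = 0. The claim is false.

No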